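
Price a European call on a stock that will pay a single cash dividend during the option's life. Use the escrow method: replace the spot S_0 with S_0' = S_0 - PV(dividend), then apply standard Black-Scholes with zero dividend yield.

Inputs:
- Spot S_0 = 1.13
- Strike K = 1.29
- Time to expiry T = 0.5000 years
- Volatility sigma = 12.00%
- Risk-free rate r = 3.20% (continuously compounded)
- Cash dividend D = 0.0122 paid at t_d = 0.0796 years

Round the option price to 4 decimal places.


PV(D) = D * exp(-r * t_d) = 0.0122 * 0.99745604 = 0.01216896
S_0' = S_0 - PV(D) = 1.1300 - 0.01216896 = 1.11783104
d1 = (ln(S_0'/K) + (r + sigma^2/2)*T) / (sigma*sqrt(T)) = -1.45725262
d2 = d1 - sigma*sqrt(T) = -1.54210544
exp(-rT) = 0.98412732
N(d1) = 0.07252333; N(d2) = 0.06152399
C = S_0' * N(d1) - K * exp(-rT) * N(d2) = 1.11783104 * 0.07252333 - 1.2900 * 0.98412732 * 0.06152399 = 0.0030

Answer: Price = 0.0030


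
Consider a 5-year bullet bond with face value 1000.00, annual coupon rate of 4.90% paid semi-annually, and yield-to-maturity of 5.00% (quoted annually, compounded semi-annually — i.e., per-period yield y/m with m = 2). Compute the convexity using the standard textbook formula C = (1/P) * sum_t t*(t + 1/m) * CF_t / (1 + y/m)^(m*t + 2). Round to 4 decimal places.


Coupon per period c = face * coupon_rate / m = 24.500000
Periods per year m = 2; per-period yield y/m = 0.025000
Number of cashflows N = 10
Cashflows (t years, CF_t, discount factor 1/(1+y/m)^(m*t), PV):
  t = 0.5000: CF_t = 24.500000, DF = 0.975610, PV = 23.902439
  t = 1.0000: CF_t = 24.500000, DF = 0.951814, PV = 23.319453
  t = 1.5000: CF_t = 24.500000, DF = 0.928599, PV = 22.750686
  t = 2.0000: CF_t = 24.500000, DF = 0.905951, PV = 22.195791
  t = 2.5000: CF_t = 24.500000, DF = 0.883854, PV = 21.654430
  t = 3.0000: CF_t = 24.500000, DF = 0.862297, PV = 21.126273
  t = 3.5000: CF_t = 24.500000, DF = 0.841265, PV = 20.610998
  t = 4.0000: CF_t = 24.500000, DF = 0.820747, PV = 20.108291
  t = 4.5000: CF_t = 24.500000, DF = 0.800728, PV = 19.617845
  t = 5.0000: CF_t = 1024.500000, DF = 0.781198, PV = 800.337763
Price P = sum_t PV_t = 995.623968
Convexity numerator sum_t t*(t + 1/m) * CF_t / (1+y/m)^(m*t + 2):
  t = 0.5000: term = 11.375343
  t = 1.0000: term = 33.293686
  t = 1.5000: term = 64.963290
  t = 2.0000: term = 105.631366
  t = 2.5000: term = 154.582487
  t = 3.0000: term = 211.137055
  t = 3.5000: term = 274.649828
  t = 4.0000: term = 344.508495
  t = 4.5000: term = 420.132311
  t = 5.0000: term = 20948.757616
Convexity = (1/P) * sum = 22569.031478 / 995.623968 = 22.668228

Answer: Convexity = 22.6682


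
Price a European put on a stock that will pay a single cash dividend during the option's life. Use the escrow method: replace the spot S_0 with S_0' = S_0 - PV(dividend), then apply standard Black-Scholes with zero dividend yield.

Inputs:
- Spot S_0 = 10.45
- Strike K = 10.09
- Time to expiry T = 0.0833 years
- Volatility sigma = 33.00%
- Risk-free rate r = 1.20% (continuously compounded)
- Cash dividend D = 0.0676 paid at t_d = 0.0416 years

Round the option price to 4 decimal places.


Answer: Price = 0.2559

Derivation:
PV(D) = D * exp(-r * t_d) = 0.0676 * 0.99950092 = 0.06756626
S_0' = S_0 - PV(D) = 10.4500 - 0.06756626 = 10.38243374
d1 = (ln(S_0'/K) + (r + sigma^2/2)*T) / (sigma*sqrt(T)) = 0.35808931
d2 = d1 - sigma*sqrt(T) = 0.26284557
exp(-rT) = 0.99900090
N(-d1) = 0.36013824; N(-d2) = 0.39633481
P = K * exp(-rT) * N(-d2) - S_0' * N(-d1) = 10.0900 * 0.99900090 * 0.39633481 - 10.38243374 * 0.36013824 = 0.2559


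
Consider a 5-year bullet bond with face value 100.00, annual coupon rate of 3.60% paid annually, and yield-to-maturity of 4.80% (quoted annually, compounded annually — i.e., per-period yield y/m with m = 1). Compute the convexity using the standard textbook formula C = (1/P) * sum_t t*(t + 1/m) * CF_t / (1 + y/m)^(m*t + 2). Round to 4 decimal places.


Answer: Convexity = 24.8075

Derivation:
Coupon per period c = face * coupon_rate / m = 3.600000
Periods per year m = 1; per-period yield y/m = 0.048000
Number of cashflows N = 5
Cashflows (t years, CF_t, discount factor 1/(1+y/m)^(m*t), PV):
  t = 1.0000: CF_t = 3.600000, DF = 0.954198, PV = 3.435115
  t = 2.0000: CF_t = 3.600000, DF = 0.910495, PV = 3.277781
  t = 3.0000: CF_t = 3.600000, DF = 0.868793, PV = 3.127654
  t = 4.0000: CF_t = 3.600000, DF = 0.829001, PV = 2.984402
  t = 5.0000: CF_t = 103.600000, DF = 0.791031, PV = 81.950827
Price P = sum_t PV_t = 94.775779
Convexity numerator sum_t t*(t + 1/m) * CF_t / (1+y/m)^(m*t + 2):
  t = 1.0000: term = 6.255307
  t = 2.0000: term = 17.906414
  t = 3.0000: term = 34.172546
  t = 4.0000: term = 54.345652
  t = 5.0000: term = 2238.473882
Convexity = (1/P) * sum = 2351.153801 / 94.775779 = 24.807539


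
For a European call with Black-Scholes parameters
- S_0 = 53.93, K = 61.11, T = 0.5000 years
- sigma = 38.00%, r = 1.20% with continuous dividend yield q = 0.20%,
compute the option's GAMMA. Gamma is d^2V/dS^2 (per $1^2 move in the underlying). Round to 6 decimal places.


Answer: Gamma = 0.026195

Derivation:
d1 = -0.3122010773; d2 = -0.5809016541
phi(d1) = 0.3799660815; exp(-qT) = 0.9990004998; exp(-rT) = 0.9940179641
Gamma = exp(-qT) * phi(d1) / (S * sigma * sqrt(T)) = 0.9990004998 * 0.3799660815 / (53.9300 * 0.3800 * 0.7071067812) = 0.026195


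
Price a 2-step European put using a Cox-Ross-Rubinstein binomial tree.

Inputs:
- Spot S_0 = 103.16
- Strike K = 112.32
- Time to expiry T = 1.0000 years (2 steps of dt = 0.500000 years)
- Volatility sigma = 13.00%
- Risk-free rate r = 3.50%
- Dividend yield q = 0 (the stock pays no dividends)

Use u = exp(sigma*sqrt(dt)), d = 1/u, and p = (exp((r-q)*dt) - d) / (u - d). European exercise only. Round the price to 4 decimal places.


dt = T/N = 0.500000
u = exp(sigma*sqrt(dt)) = 1.096281; d = 1/u = 0.912175
p = (exp((r-q)*dt) - d) / (u - d) = 0.572925
Discount per step: exp(-r*dt) = 0.982652
Stock lattice S(k, i) with i counting down-moves:
  k=0: S(0,0) = 103.1600
  k=1: S(1,0) = 113.0924; S(1,1) = 94.0999
  k=2: S(2,0) = 123.9811; S(2,1) = 103.1600; S(2,2) = 85.8356
Terminal payoffs V(N, i) = max(K - S_T, 0):
  V(2,0) = 0.000000; V(2,1) = 9.160000; V(2,2) = 26.484436
Backward induction: V(k, i) = exp(-r*dt) * [p * V(k+1, i) + (1-p) * V(k+1, i+1)].
  V(1,0) = exp(-r*dt) * [p*0.000000 + (1-p)*9.160000] = 3.844140
  V(1,1) = exp(-r*dt) * [p*9.160000 + (1-p)*26.484436] = 16.271569
  V(0,0) = exp(-r*dt) * [p*3.844140 + (1-p)*16.271569] = 8.992821

Answer: Price = V(0,0) = 8.9928


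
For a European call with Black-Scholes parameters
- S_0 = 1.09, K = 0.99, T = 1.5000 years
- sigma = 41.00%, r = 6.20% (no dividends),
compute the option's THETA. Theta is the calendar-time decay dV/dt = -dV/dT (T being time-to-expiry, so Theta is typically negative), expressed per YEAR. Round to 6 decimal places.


d1 = 0.6279118236; d2 = 0.1257664263
phi(d1) = 0.3275629062; exp(-qT) = 1.0000000000; exp(-rT) = 0.9111935003
Theta = -S*exp(-qT)*phi(d1)*sigma/(2*sqrt(T)) - r*K*exp(-rT)*N(d2) + q*S*exp(-qT)*N(d1)
N(d1) = 0.7349691475; N(d2) = 0.5500415907; sqrt(T) = 1.2247448714
Term 1 = -1.0900 * 1.0000000000 * 0.3275629062 * 0.4100 / (2 * 1.2247448714) = -0.0597625947
Term 2 = -0.0620 * 0.9900 * 0.9111935003 * 0.5500415907 = -0.0307633075
Term 3 = 0 (no dividend yield, q = 0)
Theta = -0.0597625947 + (-0.0307633075) + (0.0000000000) = -0.090526

Answer: Theta = -0.090526


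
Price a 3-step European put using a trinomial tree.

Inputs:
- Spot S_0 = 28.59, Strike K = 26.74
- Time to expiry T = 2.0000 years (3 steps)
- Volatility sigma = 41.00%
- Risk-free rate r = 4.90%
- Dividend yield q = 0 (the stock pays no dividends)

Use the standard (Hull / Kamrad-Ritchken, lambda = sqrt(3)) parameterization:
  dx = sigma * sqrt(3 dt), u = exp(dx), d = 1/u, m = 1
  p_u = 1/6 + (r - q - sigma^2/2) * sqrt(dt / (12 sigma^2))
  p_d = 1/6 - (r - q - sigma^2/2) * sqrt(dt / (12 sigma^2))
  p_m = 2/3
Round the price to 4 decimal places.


dt = T/N = 0.666667; dx = sigma*sqrt(3*dt) = 0.579828
u = exp(dx) = 1.785730; d = 1/u = 0.559995
p_u = 0.146517, p_m = 0.666667, p_d = 0.186816
Discount per step: exp(-r*dt) = 0.967861
Stock lattice S(k, j) with j the centered position index:
  k=0: S(0,+0) = 28.5900
  k=1: S(1,-1) = 16.0103; S(1,+0) = 28.5900; S(1,+1) = 51.0540
  k=2: S(2,-2) = 8.9657; S(2,-1) = 16.0103; S(2,+0) = 28.5900; S(2,+1) = 51.0540; S(2,+2) = 91.1687
  k=3: S(3,-3) = 5.0207; S(3,-2) = 8.9657; S(3,-1) = 16.0103; S(3,+0) = 28.5900; S(3,+1) = 51.0540; S(3,+2) = 91.1687; S(3,+3) = 162.8028
Terminal payoffs V(N, j) = max(K - S_T, 0):
  V(3,-3) = 21.719275; V(3,-2) = 17.774339; V(3,-1) = 10.729745; V(3,+0) = 0.000000; V(3,+1) = 0.000000; V(3,+2) = 0.000000; V(3,+3) = 0.000000
Backward induction: V(k, j) = exp(-r*dt) * [p_u * V(k+1, j+1) + p_m * V(k+1, j) + p_d * V(k+1, j-1)]
  V(2,-2) = exp(-r*dt) * [p_u*10.729745 + p_m*17.774339 + p_d*21.719275] = 16.917404
  V(2,-1) = exp(-r*dt) * [p_u*0.000000 + p_m*10.729745 + p_d*17.774339] = 10.137087
  V(2,+0) = exp(-r*dt) * [p_u*0.000000 + p_m*0.000000 + p_d*10.729745] = 1.940070
  V(2,+1) = exp(-r*dt) * [p_u*0.000000 + p_m*0.000000 + p_d*0.000000] = 0.000000
  V(2,+2) = exp(-r*dt) * [p_u*0.000000 + p_m*0.000000 + p_d*0.000000] = 0.000000
  V(1,-1) = exp(-r*dt) * [p_u*1.940070 + p_m*10.137087 + p_d*16.917404] = 9.874854
  V(1,+0) = exp(-r*dt) * [p_u*0.000000 + p_m*1.940070 + p_d*10.137087] = 3.084722
  V(1,+1) = exp(-r*dt) * [p_u*0.000000 + p_m*0.000000 + p_d*1.940070] = 0.350788
  V(0,+0) = exp(-r*dt) * [p_u*0.350788 + p_m*3.084722 + p_d*9.874854] = 3.825627

Answer: Price = V(0,0) = 3.8256


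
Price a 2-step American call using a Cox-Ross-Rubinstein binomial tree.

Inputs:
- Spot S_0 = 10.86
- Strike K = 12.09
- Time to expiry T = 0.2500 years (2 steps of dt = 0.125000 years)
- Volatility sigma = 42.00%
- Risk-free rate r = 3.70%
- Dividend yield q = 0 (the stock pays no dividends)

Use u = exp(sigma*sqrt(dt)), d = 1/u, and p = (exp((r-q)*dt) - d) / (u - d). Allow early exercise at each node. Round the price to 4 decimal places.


Answer: Price = V(0,0) = 0.5729

Derivation:
dt = T/N = 0.125000
u = exp(sigma*sqrt(dt)) = 1.160084; d = 1/u = 0.862007
p = (exp((r-q)*dt) - d) / (u - d) = 0.478497
Discount per step: exp(-r*dt) = 0.995386
Stock lattice S(k, i) with i counting down-moves:
  k=0: S(0,0) = 10.8600
  k=1: S(1,0) = 12.5985; S(1,1) = 9.3614
  k=2: S(2,0) = 14.6153; S(2,1) = 10.8600; S(2,2) = 8.0696
Terminal payoffs V(N, i) = max(S_T - K, 0):
  V(2,0) = 2.525333; V(2,1) = 0.000000; V(2,2) = 0.000000
Backward induction: V(k, i) = exp(-r*dt) * [p * V(k+1, i) + (1-p) * V(k+1, i+1)]; then take max(V_cont, immediate exercise) for American.
  V(1,0) = exp(-r*dt) * [p*2.525333 + (1-p)*0.000000] = 1.202788; exercise = 0.508512; V(1,0) = max -> 1.202788
  V(1,1) = exp(-r*dt) * [p*0.000000 + (1-p)*0.000000] = 0.000000; exercise = 0.000000; V(1,1) = max -> 0.000000
  V(0,0) = exp(-r*dt) * [p*1.202788 + (1-p)*0.000000] = 0.572875; exercise = 0.000000; V(0,0) = max -> 0.572875


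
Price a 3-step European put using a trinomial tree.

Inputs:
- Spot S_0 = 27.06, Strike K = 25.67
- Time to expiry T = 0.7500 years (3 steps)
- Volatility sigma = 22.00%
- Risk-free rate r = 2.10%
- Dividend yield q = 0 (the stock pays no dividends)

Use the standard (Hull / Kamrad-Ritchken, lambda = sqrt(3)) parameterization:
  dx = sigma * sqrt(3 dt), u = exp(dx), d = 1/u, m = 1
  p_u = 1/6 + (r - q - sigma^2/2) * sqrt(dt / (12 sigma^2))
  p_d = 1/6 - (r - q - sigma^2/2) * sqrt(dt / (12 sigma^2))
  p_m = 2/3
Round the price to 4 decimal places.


dt = T/N = 0.250000; dx = sigma*sqrt(3*dt) = 0.190526
u = exp(dx) = 1.209885; d = 1/u = 0.826525
p_u = 0.164567, p_m = 0.666667, p_d = 0.168766
Discount per step: exp(-r*dt) = 0.994764
Stock lattice S(k, j) with j the centered position index:
  k=0: S(0,+0) = 27.0600
  k=1: S(1,-1) = 22.3658; S(1,+0) = 27.0600; S(1,+1) = 32.7395
  k=2: S(2,-2) = 18.4858; S(2,-1) = 22.3658; S(2,+0) = 27.0600; S(2,+1) = 32.7395; S(2,+2) = 39.6110
  k=3: S(3,-3) = 15.2790; S(3,-2) = 18.4858; S(3,-1) = 22.3658; S(3,+0) = 27.0600; S(3,+1) = 32.7395; S(3,+2) = 39.6110; S(3,+3) = 47.9248
Terminal payoffs V(N, j) = max(K - S_T, 0):
  V(3,-3) = 10.390992; V(3,-2) = 7.184152; V(3,-1) = 3.304244; V(3,+0) = 0.000000; V(3,+1) = 0.000000; V(3,+2) = 0.000000; V(3,+3) = 0.000000
Backward induction: V(k, j) = exp(-r*dt) * [p_u * V(k+1, j+1) + p_m * V(k+1, j) + p_d * V(k+1, j-1)]
  V(2,-2) = exp(-r*dt) * [p_u*3.304244 + p_m*7.184152 + p_d*10.390992] = 7.049744
  V(2,-1) = exp(-r*dt) * [p_u*0.000000 + p_m*3.304244 + p_d*7.184152] = 3.397388
  V(2,+0) = exp(-r*dt) * [p_u*0.000000 + p_m*0.000000 + p_d*3.304244] = 0.554725
  V(2,+1) = exp(-r*dt) * [p_u*0.000000 + p_m*0.000000 + p_d*0.000000] = 0.000000
  V(2,+2) = exp(-r*dt) * [p_u*0.000000 + p_m*0.000000 + p_d*0.000000] = 0.000000
  V(1,-1) = exp(-r*dt) * [p_u*0.554725 + p_m*3.397388 + p_d*7.049744] = 3.527405
  V(1,+0) = exp(-r*dt) * [p_u*0.000000 + p_m*0.554725 + p_d*3.397388] = 0.938242
  V(1,+1) = exp(-r*dt) * [p_u*0.000000 + p_m*0.000000 + p_d*0.554725] = 0.093128
  V(0,+0) = exp(-r*dt) * [p_u*0.093128 + p_m*0.938242 + p_d*3.527405] = 1.229654

Answer: Price = V(0,0) = 1.2297


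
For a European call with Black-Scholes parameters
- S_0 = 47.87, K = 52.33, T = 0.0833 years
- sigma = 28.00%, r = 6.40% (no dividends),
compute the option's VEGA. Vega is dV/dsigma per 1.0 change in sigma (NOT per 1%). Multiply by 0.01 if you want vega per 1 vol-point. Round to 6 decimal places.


d1 = -0.9959336516; d2 = -1.0767465219
phi(d1) = 0.2429546563; exp(-qT) = 1.0000000000; exp(-rT) = 0.9946829856
Vega = S * exp(-qT) * phi(d1) * sqrt(T) = 47.8700 * 1.0000000000 * 0.2429546563 * 0.2886173938 = 3.356689

Answer: Vega = 3.356689


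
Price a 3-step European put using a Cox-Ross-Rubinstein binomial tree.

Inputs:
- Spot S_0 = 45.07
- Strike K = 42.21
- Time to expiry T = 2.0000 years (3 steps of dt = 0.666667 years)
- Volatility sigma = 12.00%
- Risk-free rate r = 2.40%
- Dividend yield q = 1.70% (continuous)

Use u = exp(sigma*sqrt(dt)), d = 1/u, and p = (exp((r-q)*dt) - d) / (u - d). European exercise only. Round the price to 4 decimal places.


Answer: Price = V(0,0) = 1.5127

Derivation:
dt = T/N = 0.666667
u = exp(sigma*sqrt(dt)) = 1.102940; d = 1/u = 0.906667
p = (exp((r-q)*dt) - d) / (u - d) = 0.499357
Discount per step: exp(-r*dt) = 0.984127
Stock lattice S(k, i) with i counting down-moves:
  k=0: S(0,0) = 45.0700
  k=1: S(1,0) = 49.7095; S(1,1) = 40.8635
  k=2: S(2,0) = 54.8266; S(2,1) = 45.0700; S(2,2) = 37.0496
  k=3: S(3,0) = 60.4705; S(3,1) = 49.7095; S(3,2) = 40.8635; S(3,3) = 33.5917
Terminal payoffs V(N, i) = max(K - S_T, 0):
  V(3,0) = 0.000000; V(3,1) = 0.000000; V(3,2) = 1.346500; V(3,3) = 8.618332
Backward induction: V(k, i) = exp(-r*dt) * [p * V(k+1, i) + (1-p) * V(k+1, i+1)].
  V(2,0) = exp(-r*dt) * [p*0.000000 + (1-p)*0.000000] = 0.000000
  V(2,1) = exp(-r*dt) * [p*0.000000 + (1-p)*1.346500] = 0.663416
  V(2,2) = exp(-r*dt) * [p*1.346500 + (1-p)*8.618332] = 4.907935
  V(1,0) = exp(-r*dt) * [p*0.000000 + (1-p)*0.663416] = 0.326863
  V(1,1) = exp(-r*dt) * [p*0.663416 + (1-p)*4.907935] = 2.744147
  V(0,0) = exp(-r*dt) * [p*0.326863 + (1-p)*2.744147] = 1.512663


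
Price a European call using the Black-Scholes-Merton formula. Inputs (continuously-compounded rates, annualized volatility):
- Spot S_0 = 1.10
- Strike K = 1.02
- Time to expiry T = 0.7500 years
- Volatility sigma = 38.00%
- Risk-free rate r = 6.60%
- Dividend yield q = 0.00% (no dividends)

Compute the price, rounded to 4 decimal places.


Answer: Price = 0.2095

Derivation:
d1 = (ln(S/K) + (r - q + 0.5*sigma^2) * T) / (sigma * sqrt(T)) = 0.54440348
d2 = d1 - sigma * sqrt(T) = 0.21531383
exp(-rT) = 0.95170516; exp(-qT) = 1.00000000
C = S_0 * exp(-qT) * N(d1) - K * exp(-rT) * N(d2)
N(d1) = 0.70691807; N(d2) = 0.58523867
C = 1.1000 * 1.00000000 * 0.70691807 - 1.0200 * 0.95170516 * 0.58523867 = 0.2095


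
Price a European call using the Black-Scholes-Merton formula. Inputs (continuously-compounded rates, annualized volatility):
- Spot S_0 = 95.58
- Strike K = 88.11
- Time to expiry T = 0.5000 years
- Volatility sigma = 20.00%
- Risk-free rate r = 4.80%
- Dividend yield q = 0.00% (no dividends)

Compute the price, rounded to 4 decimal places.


d1 = (ln(S/K) + (r - q + 0.5*sigma^2) * T) / (sigma * sqrt(T)) = 0.81584255
d2 = d1 - sigma * sqrt(T) = 0.67442119
exp(-rT) = 0.97628571; exp(-qT) = 1.00000000
C = S_0 * exp(-qT) * N(d1) - K * exp(-rT) * N(d2)
N(d1) = 0.79270490; N(d2) = 0.74997821
C = 95.5800 * 1.00000000 * 0.79270490 - 88.1100 * 0.97628571 * 0.74997821 = 11.2532

Answer: Price = 11.2532


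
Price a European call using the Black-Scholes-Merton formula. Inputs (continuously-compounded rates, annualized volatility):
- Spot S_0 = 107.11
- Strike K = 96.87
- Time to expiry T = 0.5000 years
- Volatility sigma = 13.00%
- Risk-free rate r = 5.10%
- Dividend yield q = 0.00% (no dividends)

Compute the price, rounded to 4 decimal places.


d1 = (ln(S/K) + (r - q + 0.5*sigma^2) * T) / (sigma * sqrt(T)) = 1.41651406
d2 = d1 - sigma * sqrt(T) = 1.32459017
exp(-rT) = 0.97482238; exp(-qT) = 1.00000000
C = S_0 * exp(-qT) * N(d1) - K * exp(-rT) * N(d2)
N(d1) = 0.92168747; N(d2) = 0.90734644
C = 107.1100 * 1.00000000 * 0.92168747 - 96.8700 * 0.97482238 * 0.90734644 = 13.0403

Answer: Price = 13.0403


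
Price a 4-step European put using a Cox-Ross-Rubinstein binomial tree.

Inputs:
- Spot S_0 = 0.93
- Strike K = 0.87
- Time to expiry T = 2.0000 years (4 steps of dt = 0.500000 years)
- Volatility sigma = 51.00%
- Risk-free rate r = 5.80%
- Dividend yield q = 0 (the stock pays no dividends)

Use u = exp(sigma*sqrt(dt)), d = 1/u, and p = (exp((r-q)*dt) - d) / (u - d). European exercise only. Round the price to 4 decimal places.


Answer: Price = V(0,0) = 0.1639

Derivation:
dt = T/N = 0.500000
u = exp(sigma*sqrt(dt)) = 1.434225; d = 1/u = 0.697241
p = (exp((r-q)*dt) - d) / (u - d) = 0.450734
Discount per step: exp(-r*dt) = 0.971416
Stock lattice S(k, i) with i counting down-moves:
  k=0: S(0,0) = 0.9300
  k=1: S(1,0) = 1.3338; S(1,1) = 0.6484
  k=2: S(2,0) = 1.9130; S(2,1) = 0.9300; S(2,2) = 0.4521
  k=3: S(3,0) = 2.7437; S(3,1) = 1.3338; S(3,2) = 0.6484; S(3,3) = 0.3152
  k=4: S(4,0) = 3.9351; S(4,1) = 1.9130; S(4,2) = 0.9300; S(4,3) = 0.4521; S(4,4) = 0.2198
Terminal payoffs V(N, i) = max(K - S_T, 0):
  V(4,0) = 0.000000; V(4,1) = 0.000000; V(4,2) = 0.000000; V(4,3) = 0.417885; V(4,4) = 0.650207
Backward induction: V(k, i) = exp(-r*dt) * [p * V(k+1, i) + (1-p) * V(k+1, i+1)].
  V(3,0) = exp(-r*dt) * [p*0.000000 + (1-p)*0.000000] = 0.000000
  V(3,1) = exp(-r*dt) * [p*0.000000 + (1-p)*0.000000] = 0.000000
  V(3,2) = exp(-r*dt) * [p*0.000000 + (1-p)*0.417885] = 0.222969
  V(3,3) = exp(-r*dt) * [p*0.417885 + (1-p)*0.650207] = 0.529900
  V(2,0) = exp(-r*dt) * [p*0.000000 + (1-p)*0.000000] = 0.000000
  V(2,1) = exp(-r*dt) * [p*0.000000 + (1-p)*0.222969] = 0.118969
  V(2,2) = exp(-r*dt) * [p*0.222969 + (1-p)*0.529900] = 0.380364
  V(1,0) = exp(-r*dt) * [p*0.000000 + (1-p)*0.118969] = 0.063478
  V(1,1) = exp(-r*dt) * [p*0.118969 + (1-p)*0.380364] = 0.255040
  V(0,0) = exp(-r*dt) * [p*0.063478 + (1-p)*0.255040] = 0.163874


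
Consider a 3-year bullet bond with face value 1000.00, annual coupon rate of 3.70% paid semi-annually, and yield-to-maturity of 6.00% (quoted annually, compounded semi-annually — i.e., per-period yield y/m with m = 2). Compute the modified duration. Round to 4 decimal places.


Coupon per period c = face * coupon_rate / m = 18.500000
Periods per year m = 2; per-period yield y/m = 0.030000
Number of cashflows N = 6
Cashflows (t years, CF_t, discount factor 1/(1+y/m)^(m*t), PV):
  t = 0.5000: CF_t = 18.500000, DF = 0.970874, PV = 17.961165
  t = 1.0000: CF_t = 18.500000, DF = 0.942596, PV = 17.438024
  t = 1.5000: CF_t = 18.500000, DF = 0.915142, PV = 16.930121
  t = 2.0000: CF_t = 18.500000, DF = 0.888487, PV = 16.437010
  t = 2.5000: CF_t = 18.500000, DF = 0.862609, PV = 15.958263
  t = 3.0000: CF_t = 1018.500000, DF = 0.837484, PV = 852.977715
Price P = sum_t PV_t = 937.702298
First compute Macaulay numerator sum_t t * PV_t:
  t * PV_t at t = 0.5000: 8.980583
  t * PV_t at t = 1.0000: 17.438024
  t * PV_t at t = 1.5000: 25.395181
  t * PV_t at t = 2.0000: 32.874021
  t * PV_t at t = 2.5000: 39.895656
  t * PV_t at t = 3.0000: 2558.933146
Macaulay duration D = 2683.516611 / 937.702298 = 2.861800
Modified duration = D / (1 + y/m) = 2.861800 / (1 + 0.030000) = 2.778447

Answer: Modified duration = 2.7784


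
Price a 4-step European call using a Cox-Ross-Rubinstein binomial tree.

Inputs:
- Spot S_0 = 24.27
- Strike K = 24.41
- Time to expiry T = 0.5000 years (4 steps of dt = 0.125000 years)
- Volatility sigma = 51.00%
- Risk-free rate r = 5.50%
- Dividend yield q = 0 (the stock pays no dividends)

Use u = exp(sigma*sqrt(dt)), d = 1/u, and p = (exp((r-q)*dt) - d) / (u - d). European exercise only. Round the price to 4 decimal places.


Answer: Price = V(0,0) = 3.5212

Derivation:
dt = T/N = 0.125000
u = exp(sigma*sqrt(dt)) = 1.197591; d = 1/u = 0.835009
p = (exp((r-q)*dt) - d) / (u - d) = 0.474070
Discount per step: exp(-r*dt) = 0.993149
Stock lattice S(k, i) with i counting down-moves:
  k=0: S(0,0) = 24.2700
  k=1: S(1,0) = 29.0655; S(1,1) = 20.2657
  k=2: S(2,0) = 34.8086; S(2,1) = 24.2700; S(2,2) = 16.9220
  k=3: S(3,0) = 41.6865; S(3,1) = 29.0655; S(3,2) = 20.2657; S(3,3) = 14.1301
  k=4: S(4,0) = 49.9234; S(4,1) = 34.8086; S(4,2) = 24.2700; S(4,3) = 16.9220; S(4,4) = 11.7987
Terminal payoffs V(N, i) = max(S_T - K, 0):
  V(4,0) = 25.513405; V(4,1) = 10.398635; V(4,2) = 0.000000; V(4,3) = 0.000000; V(4,4) = 0.000000
Backward induction: V(k, i) = exp(-r*dt) * [p * V(k+1, i) + (1-p) * V(k+1, i+1)].
  V(3,0) = exp(-r*dt) * [p*25.513405 + (1-p)*10.398635] = 17.443759
  V(3,1) = exp(-r*dt) * [p*10.398635 + (1-p)*0.000000] = 4.895908
  V(3,2) = exp(-r*dt) * [p*0.000000 + (1-p)*0.000000] = 0.000000
  V(3,3) = exp(-r*dt) * [p*0.000000 + (1-p)*0.000000] = 0.000000
  V(2,0) = exp(-r*dt) * [p*17.443759 + (1-p)*4.895908] = 10.770171
  V(2,1) = exp(-r*dt) * [p*4.895908 + (1-p)*0.000000] = 2.305102
  V(2,2) = exp(-r*dt) * [p*0.000000 + (1-p)*0.000000] = 0.000000
  V(1,0) = exp(-r*dt) * [p*10.770171 + (1-p)*2.305102] = 6.274851
  V(1,1) = exp(-r*dt) * [p*2.305102 + (1-p)*0.000000] = 1.085293
  V(0,0) = exp(-r*dt) * [p*6.274851 + (1-p)*1.085293] = 3.521216


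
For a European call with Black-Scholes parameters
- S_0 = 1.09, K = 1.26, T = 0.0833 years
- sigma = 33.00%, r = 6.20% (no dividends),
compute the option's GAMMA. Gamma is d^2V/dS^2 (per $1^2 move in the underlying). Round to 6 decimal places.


d1 = -1.4198701121; d2 = -1.5151138521
phi(d1) = 0.1455909793; exp(-qT) = 1.0000000000; exp(-rT) = 0.9948487136
Gamma = exp(-qT) * phi(d1) / (S * sigma * sqrt(T)) = 1.0000000000 * 0.1455909793 / (1.0900 * 0.3300 * 0.2886173938) = 1.402399

Answer: Gamma = 1.402399


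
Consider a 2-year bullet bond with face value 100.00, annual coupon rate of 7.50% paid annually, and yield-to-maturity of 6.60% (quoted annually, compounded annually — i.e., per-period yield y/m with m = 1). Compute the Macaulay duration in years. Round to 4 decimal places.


Coupon per period c = face * coupon_rate / m = 7.500000
Periods per year m = 1; per-period yield y/m = 0.066000
Number of cashflows N = 2
Cashflows (t years, CF_t, discount factor 1/(1+y/m)^(m*t), PV):
  t = 1.0000: CF_t = 7.500000, DF = 0.938086, PV = 7.035647
  t = 2.0000: CF_t = 107.500000, DF = 0.880006, PV = 94.600636
Price P = sum_t PV_t = 101.636283
Macaulay numerator sum_t t * PV_t:
  t * PV_t at t = 1.0000: 7.035647
  t * PV_t at t = 2.0000: 189.201271
Macaulay duration D = (sum_t t * PV_t) / P = 196.236919 / 101.636283 = 1.930776

Answer: Macaulay duration = 1.9308 years


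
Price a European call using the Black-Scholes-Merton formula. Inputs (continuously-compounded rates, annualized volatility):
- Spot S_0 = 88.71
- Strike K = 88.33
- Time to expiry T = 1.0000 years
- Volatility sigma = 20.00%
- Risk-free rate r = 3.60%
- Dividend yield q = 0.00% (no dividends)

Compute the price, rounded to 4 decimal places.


d1 = (ln(S/K) + (r - q + 0.5*sigma^2) * T) / (sigma * sqrt(T)) = 0.30146411
d2 = d1 - sigma * sqrt(T) = 0.10146411
exp(-rT) = 0.96464029; exp(-qT) = 1.00000000
C = S_0 * exp(-qT) * N(d1) - K * exp(-rT) * N(d2)
N(d1) = 0.61846969; N(d2) = 0.54040898
C = 88.7100 * 1.00000000 * 0.61846969 - 88.3300 * 0.96464029 * 0.54040898 = 8.8180

Answer: Price = 8.8180


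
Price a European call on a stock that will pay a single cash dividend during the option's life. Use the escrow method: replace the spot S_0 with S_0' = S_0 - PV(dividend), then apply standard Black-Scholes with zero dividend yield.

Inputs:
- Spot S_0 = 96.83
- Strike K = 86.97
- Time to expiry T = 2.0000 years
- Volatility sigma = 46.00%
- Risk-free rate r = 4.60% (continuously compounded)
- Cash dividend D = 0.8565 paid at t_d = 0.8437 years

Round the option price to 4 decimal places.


Answer: Price = 31.6155

Derivation:
PV(D) = D * exp(-r * t_d) = 0.8565 * 0.96193327 = 0.82389584
S_0' = S_0 - PV(D) = 96.8300 - 0.82389584 = 96.00610416
d1 = (ln(S_0'/K) + (r + sigma^2/2)*T) / (sigma*sqrt(T)) = 0.61863933
d2 = d1 - sigma*sqrt(T) = -0.03189890
exp(-rT) = 0.91210515
N(d1) = 0.73192301; N(d2) = 0.48727634
C = S_0' * N(d1) - K * exp(-rT) * N(d2) = 96.00610416 * 0.73192301 - 86.9700 * 0.91210515 * 0.48727634 = 31.6155


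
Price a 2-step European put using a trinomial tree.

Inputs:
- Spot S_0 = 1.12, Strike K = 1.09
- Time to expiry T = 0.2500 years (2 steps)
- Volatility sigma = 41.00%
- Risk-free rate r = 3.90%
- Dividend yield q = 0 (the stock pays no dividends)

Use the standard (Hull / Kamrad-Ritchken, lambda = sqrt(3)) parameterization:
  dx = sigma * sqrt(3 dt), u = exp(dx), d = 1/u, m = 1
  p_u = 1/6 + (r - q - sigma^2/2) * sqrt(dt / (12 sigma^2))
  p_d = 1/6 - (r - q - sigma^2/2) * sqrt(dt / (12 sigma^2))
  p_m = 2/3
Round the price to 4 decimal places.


dt = T/N = 0.125000; dx = sigma*sqrt(3*dt) = 0.251073
u = exp(dx) = 1.285404; d = 1/u = 0.777966
p_u = 0.155452, p_m = 0.666667, p_d = 0.177881
Discount per step: exp(-r*dt) = 0.995137
Stock lattice S(k, j) with j the centered position index:
  k=0: S(0,+0) = 1.1200
  k=1: S(1,-1) = 0.8713; S(1,+0) = 1.1200; S(1,+1) = 1.4397
  k=2: S(2,-2) = 0.6779; S(2,-1) = 0.8713; S(2,+0) = 1.1200; S(2,+1) = 1.4397; S(2,+2) = 1.8505
Terminal payoffs V(N, j) = max(K - S_T, 0):
  V(2,-2) = 0.412141; V(2,-1) = 0.218678; V(2,+0) = 0.000000; V(2,+1) = 0.000000; V(2,+2) = 0.000000
Backward induction: V(k, j) = exp(-r*dt) * [p_u * V(k+1, j+1) + p_m * V(k+1, j) + p_d * V(k+1, j-1)]
  V(1,-1) = exp(-r*dt) * [p_u*0.000000 + p_m*0.218678 + p_d*0.412141] = 0.218032
  V(1,+0) = exp(-r*dt) * [p_u*0.000000 + p_m*0.000000 + p_d*0.218678] = 0.038710
  V(1,+1) = exp(-r*dt) * [p_u*0.000000 + p_m*0.000000 + p_d*0.000000] = 0.000000
  V(0,+0) = exp(-r*dt) * [p_u*0.000000 + p_m*0.038710 + p_d*0.218032] = 0.064276

Answer: Price = V(0,0) = 0.0643


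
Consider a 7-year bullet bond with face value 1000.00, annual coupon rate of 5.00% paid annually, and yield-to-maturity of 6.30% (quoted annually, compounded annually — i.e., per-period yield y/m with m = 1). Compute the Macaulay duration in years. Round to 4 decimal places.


Answer: Macaulay duration = 6.0349 years

Derivation:
Coupon per period c = face * coupon_rate / m = 50.000000
Periods per year m = 1; per-period yield y/m = 0.063000
Number of cashflows N = 7
Cashflows (t years, CF_t, discount factor 1/(1+y/m)^(m*t), PV):
  t = 1.0000: CF_t = 50.000000, DF = 0.940734, PV = 47.036689
  t = 2.0000: CF_t = 50.000000, DF = 0.884980, PV = 44.249002
  t = 3.0000: CF_t = 50.000000, DF = 0.832531, PV = 41.626530
  t = 4.0000: CF_t = 50.000000, DF = 0.783190, PV = 39.159483
  t = 5.0000: CF_t = 50.000000, DF = 0.736773, PV = 36.838648
  t = 6.0000: CF_t = 50.000000, DF = 0.693107, PV = 34.655360
  t = 7.0000: CF_t = 1050.000000, DF = 0.652029, PV = 684.630822
Price P = sum_t PV_t = 928.196534
Macaulay numerator sum_t t * PV_t:
  t * PV_t at t = 1.0000: 47.036689
  t * PV_t at t = 2.0000: 88.498003
  t * PV_t at t = 3.0000: 124.879590
  t * PV_t at t = 4.0000: 156.637931
  t * PV_t at t = 5.0000: 184.193239
  t * PV_t at t = 6.0000: 207.932161
  t * PV_t at t = 7.0000: 4792.415757
Macaulay duration D = (sum_t t * PV_t) / P = 5601.593371 / 928.196534 = 6.034922


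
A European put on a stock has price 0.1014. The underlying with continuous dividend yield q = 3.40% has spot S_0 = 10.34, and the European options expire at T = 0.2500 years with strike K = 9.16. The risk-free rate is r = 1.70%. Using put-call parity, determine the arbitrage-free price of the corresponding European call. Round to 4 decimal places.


Answer: Call price = 1.2327

Derivation:
Put-call parity: C - P = S_0 * exp(-qT) - K * exp(-rT).
S_0 * exp(-qT) = 10.3400 * 0.99153602 = 10.25248248
K * exp(-rT) = 9.1600 * 0.99575902 = 9.12115261
C = P + S*exp(-qT) - K*exp(-rT)
C = 0.1014 + 10.25248248 - 9.12115261 = 1.2327


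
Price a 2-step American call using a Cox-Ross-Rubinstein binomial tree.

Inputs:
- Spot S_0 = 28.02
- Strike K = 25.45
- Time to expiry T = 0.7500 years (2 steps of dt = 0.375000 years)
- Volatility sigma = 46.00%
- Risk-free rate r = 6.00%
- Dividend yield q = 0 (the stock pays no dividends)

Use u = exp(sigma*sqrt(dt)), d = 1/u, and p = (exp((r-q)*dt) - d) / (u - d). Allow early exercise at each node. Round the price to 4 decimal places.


Answer: Price = V(0,0) = 6.2416

Derivation:
dt = T/N = 0.375000
u = exp(sigma*sqrt(dt)) = 1.325370; d = 1/u = 0.754507
p = (exp((r-q)*dt) - d) / (u - d) = 0.469900
Discount per step: exp(-r*dt) = 0.977751
Stock lattice S(k, i) with i counting down-moves:
  k=0: S(0,0) = 28.0200
  k=1: S(1,0) = 37.1369; S(1,1) = 21.1413
  k=2: S(2,0) = 49.2201; S(2,1) = 28.0200; S(2,2) = 15.9512
Terminal payoffs V(N, i) = max(S_T - K, 0):
  V(2,0) = 23.770056; V(2,1) = 2.570000; V(2,2) = 0.000000
Backward induction: V(k, i) = exp(-r*dt) * [p * V(k+1, i) + (1-p) * V(k+1, i+1)]; then take max(V_cont, immediate exercise) for American.
  V(1,0) = exp(-r*dt) * [p*23.770056 + (1-p)*2.570000] = 12.253086; exercise = 11.686855; V(1,0) = max -> 12.253086
  V(1,1) = exp(-r*dt) * [p*2.570000 + (1-p)*0.000000] = 1.180774; exercise = 0.000000; V(1,1) = max -> 1.180774
  V(0,0) = exp(-r*dt) * [p*12.253086 + (1-p)*1.180774] = 6.241624; exercise = 2.570000; V(0,0) = max -> 6.241624


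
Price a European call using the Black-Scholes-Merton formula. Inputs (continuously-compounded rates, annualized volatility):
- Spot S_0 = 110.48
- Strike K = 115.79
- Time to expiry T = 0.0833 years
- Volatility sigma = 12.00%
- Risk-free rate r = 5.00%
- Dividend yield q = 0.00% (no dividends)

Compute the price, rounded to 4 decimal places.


Answer: Price = 0.2039

Derivation:
d1 = (ln(S/K) + (r - q + 0.5*sigma^2) * T) / (sigma * sqrt(T)) = -1.21784461
d2 = d1 - sigma * sqrt(T) = -1.25247870
exp(-rT) = 0.99584366; exp(-qT) = 1.00000000
C = S_0 * exp(-qT) * N(d1) - K * exp(-rT) * N(d2)
N(d1) = 0.11164151; N(d2) = 0.10519774
C = 110.4800 * 1.00000000 * 0.11164151 - 115.7900 * 0.99584366 * 0.10519774 = 0.2039


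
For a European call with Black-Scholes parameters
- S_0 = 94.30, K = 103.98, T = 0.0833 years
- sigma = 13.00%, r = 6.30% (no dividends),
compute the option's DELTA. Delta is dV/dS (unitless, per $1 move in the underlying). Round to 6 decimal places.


d1 = -2.4457611807; d2 = -2.4832814419
phi(d1) = 0.0200442608; exp(-qT) = 1.0000000000; exp(-rT) = 0.9947658462
N(d1) = 0.0072273356
Delta = exp(-qT) * N(d1) = 1.0000000000 * 0.0072273356 = 0.007227

Answer: Delta = 0.007227


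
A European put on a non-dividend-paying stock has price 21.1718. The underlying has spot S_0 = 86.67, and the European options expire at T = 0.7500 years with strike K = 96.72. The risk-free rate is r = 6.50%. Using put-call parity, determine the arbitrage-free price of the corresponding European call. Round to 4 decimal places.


Put-call parity: C - P = S_0 * exp(-qT) - K * exp(-rT).
S_0 * exp(-qT) = 86.6700 * 1.00000000 = 86.67000000
K * exp(-rT) = 96.7200 * 0.95241920 = 92.11798548
C = P + S*exp(-qT) - K*exp(-rT)
C = 21.1718 + 86.67000000 - 92.11798548 = 15.7238

Answer: Call price = 15.7238


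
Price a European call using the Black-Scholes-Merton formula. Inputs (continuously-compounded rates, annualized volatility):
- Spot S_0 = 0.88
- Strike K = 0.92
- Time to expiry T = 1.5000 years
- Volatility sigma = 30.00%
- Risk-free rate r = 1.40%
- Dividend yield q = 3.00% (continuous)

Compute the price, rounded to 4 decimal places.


Answer: Price = 0.0993

Derivation:
d1 = (ln(S/K) + (r - q + 0.5*sigma^2) * T) / (sigma * sqrt(T)) = -0.00259037
d2 = d1 - sigma * sqrt(T) = -0.37001383
exp(-rT) = 0.97921896; exp(-qT) = 0.95599748
C = S_0 * exp(-qT) * N(d1) - K * exp(-rT) * N(d2)
N(d1) = 0.49896659; N(d2) = 0.35568609
C = 0.8800 * 0.95599748 * 0.49896659 - 0.9200 * 0.97921896 * 0.35568609 = 0.0993


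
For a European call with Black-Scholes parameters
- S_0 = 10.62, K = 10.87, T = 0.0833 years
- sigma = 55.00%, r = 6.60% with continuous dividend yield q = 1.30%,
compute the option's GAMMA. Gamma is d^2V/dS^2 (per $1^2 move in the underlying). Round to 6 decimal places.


Answer: Gamma = 0.236207

Derivation:
d1 = -0.0393957250; d2 = -0.1981352916
phi(d1) = 0.3986328167; exp(-qT) = 0.9989176861; exp(-rT) = 0.9945172852
Gamma = exp(-qT) * phi(d1) / (S * sigma * sqrt(T)) = 0.9989176861 * 0.3986328167 / (10.6200 * 0.5500 * 0.2886173938) = 0.236207


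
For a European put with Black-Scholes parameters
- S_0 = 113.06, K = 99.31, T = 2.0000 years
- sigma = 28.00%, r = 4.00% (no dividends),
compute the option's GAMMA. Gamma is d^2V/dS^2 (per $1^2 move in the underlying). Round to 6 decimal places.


Answer: Gamma = 0.006839

Derivation:
d1 = 0.7274926200; d2 = 0.3315128226
phi(d1) = 0.3061863764; exp(-qT) = 1.0000000000; exp(-rT) = 0.9231163464
Gamma = exp(-qT) * phi(d1) / (S * sigma * sqrt(T)) = 1.0000000000 * 0.3061863764 / (113.0600 * 0.2800 * 1.4142135624) = 0.006839


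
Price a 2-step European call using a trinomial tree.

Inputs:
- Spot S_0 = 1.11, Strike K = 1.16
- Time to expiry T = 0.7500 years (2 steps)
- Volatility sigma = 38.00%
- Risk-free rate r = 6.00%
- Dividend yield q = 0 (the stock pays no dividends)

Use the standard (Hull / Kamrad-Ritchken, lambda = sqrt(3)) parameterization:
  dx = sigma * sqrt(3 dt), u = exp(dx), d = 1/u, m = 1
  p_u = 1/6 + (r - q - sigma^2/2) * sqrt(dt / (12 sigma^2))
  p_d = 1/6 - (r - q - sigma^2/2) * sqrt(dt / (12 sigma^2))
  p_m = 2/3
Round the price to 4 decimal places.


Answer: Price = V(0,0) = 0.1356

Derivation:
dt = T/N = 0.375000; dx = sigma*sqrt(3*dt) = 0.403051
u = exp(dx) = 1.496383; d = 1/u = 0.668278
p_u = 0.160991, p_m = 0.666667, p_d = 0.172342
Discount per step: exp(-r*dt) = 0.977751
Stock lattice S(k, j) with j the centered position index:
  k=0: S(0,+0) = 1.1100
  k=1: S(1,-1) = 0.7418; S(1,+0) = 1.1100; S(1,+1) = 1.6610
  k=2: S(2,-2) = 0.4957; S(2,-1) = 0.7418; S(2,+0) = 1.1100; S(2,+1) = 1.6610; S(2,+2) = 2.4855
Terminal payoffs V(N, j) = max(S_T - K, 0):
  V(2,-2) = 0.000000; V(2,-1) = 0.000000; V(2,+0) = 0.000000; V(2,+1) = 0.500985; V(2,+2) = 1.325470
Backward induction: V(k, j) = exp(-r*dt) * [p_u * V(k+1, j+1) + p_m * V(k+1, j) + p_d * V(k+1, j-1)]
  V(1,-1) = exp(-r*dt) * [p_u*0.000000 + p_m*0.000000 + p_d*0.000000] = 0.000000
  V(1,+0) = exp(-r*dt) * [p_u*0.500985 + p_m*0.000000 + p_d*0.000000] = 0.078860
  V(1,+1) = exp(-r*dt) * [p_u*1.325470 + p_m*0.500985 + p_d*0.000000] = 0.535201
  V(0,+0) = exp(-r*dt) * [p_u*0.535201 + p_m*0.078860 + p_d*0.000000] = 0.135649


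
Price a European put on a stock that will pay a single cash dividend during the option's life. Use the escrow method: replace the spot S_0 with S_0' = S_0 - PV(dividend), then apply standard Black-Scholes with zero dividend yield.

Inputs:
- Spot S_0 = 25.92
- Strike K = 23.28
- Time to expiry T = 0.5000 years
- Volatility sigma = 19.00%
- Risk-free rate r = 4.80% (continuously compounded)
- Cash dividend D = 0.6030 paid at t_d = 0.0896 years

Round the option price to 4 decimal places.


PV(D) = D * exp(-r * t_d) = 0.6030 * 0.99570844 = 0.60041219
S_0' = S_0 - PV(D) = 25.9200 - 0.60041219 = 25.31958781
d1 = (ln(S_0'/K) + (r + sigma^2/2)*T) / (sigma*sqrt(T)) = 0.87092255
d2 = d1 - sigma*sqrt(T) = 0.73657226
exp(-rT) = 0.97628571
N(-d1) = 0.19189822; N(-d2) = 0.23069126
P = K * exp(-rT) * N(-d2) - S_0' * N(-d1) = 23.2800 * 0.97628571 * 0.23069126 - 25.31958781 * 0.19189822 = 0.3844

Answer: Price = 0.3844


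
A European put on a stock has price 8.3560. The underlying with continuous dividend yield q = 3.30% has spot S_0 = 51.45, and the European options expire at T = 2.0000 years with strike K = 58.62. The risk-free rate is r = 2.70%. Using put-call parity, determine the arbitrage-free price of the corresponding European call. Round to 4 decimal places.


Answer: Call price = 0.9815

Derivation:
Put-call parity: C - P = S_0 * exp(-qT) - K * exp(-rT).
S_0 * exp(-qT) = 51.4500 * 0.93613086 = 48.16393297
K * exp(-rT) = 58.6200 * 0.94743211 = 55.53847008
C = P + S*exp(-qT) - K*exp(-rT)
C = 8.3560 + 48.16393297 - 55.53847008 = 0.9815


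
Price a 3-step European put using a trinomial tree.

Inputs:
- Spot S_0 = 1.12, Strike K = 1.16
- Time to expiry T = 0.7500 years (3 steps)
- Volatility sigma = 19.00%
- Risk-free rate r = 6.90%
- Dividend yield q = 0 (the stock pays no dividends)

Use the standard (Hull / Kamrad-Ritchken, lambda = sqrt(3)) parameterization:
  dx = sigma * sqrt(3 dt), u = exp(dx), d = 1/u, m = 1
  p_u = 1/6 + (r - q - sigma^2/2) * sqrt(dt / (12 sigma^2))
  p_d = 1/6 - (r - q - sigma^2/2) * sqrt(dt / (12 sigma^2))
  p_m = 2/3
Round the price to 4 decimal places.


dt = T/N = 0.250000; dx = sigma*sqrt(3*dt) = 0.164545
u = exp(dx) = 1.178856; d = 1/u = 0.848280
p_u = 0.205372, p_m = 0.666667, p_d = 0.127961
Discount per step: exp(-r*dt) = 0.982898
Stock lattice S(k, j) with j the centered position index:
  k=0: S(0,+0) = 1.1200
  k=1: S(1,-1) = 0.9501; S(1,+0) = 1.1200; S(1,+1) = 1.3203
  k=2: S(2,-2) = 0.8059; S(2,-1) = 0.9501; S(2,+0) = 1.1200; S(2,+1) = 1.3203; S(2,+2) = 1.5565
  k=3: S(3,-3) = 0.6837; S(3,-2) = 0.8059; S(3,-1) = 0.9501; S(3,+0) = 1.1200; S(3,+1) = 1.3203; S(3,+2) = 1.5565; S(3,+3) = 1.8349
Terminal payoffs V(N, j) = max(K - S_T, 0):
  V(3,-3) = 0.476348; V(3,-2) = 0.354072; V(3,-1) = 0.209927; V(3,+0) = 0.040000; V(3,+1) = 0.000000; V(3,+2) = 0.000000; V(3,+3) = 0.000000
Backward induction: V(k, j) = exp(-r*dt) * [p_u * V(k+1, j+1) + p_m * V(k+1, j) + p_d * V(k+1, j-1)]
  V(2,-2) = exp(-r*dt) * [p_u*0.209927 + p_m*0.354072 + p_d*0.476348] = 0.334299
  V(2,-1) = exp(-r*dt) * [p_u*0.040000 + p_m*0.209927 + p_d*0.354072] = 0.190165
  V(2,+0) = exp(-r*dt) * [p_u*0.000000 + p_m*0.040000 + p_d*0.209927] = 0.052614
  V(2,+1) = exp(-r*dt) * [p_u*0.000000 + p_m*0.000000 + p_d*0.040000] = 0.005031
  V(2,+2) = exp(-r*dt) * [p_u*0.000000 + p_m*0.000000 + p_d*0.000000] = 0.000000
  V(1,-1) = exp(-r*dt) * [p_u*0.052614 + p_m*0.190165 + p_d*0.334299] = 0.177275
  V(1,+0) = exp(-r*dt) * [p_u*0.005031 + p_m*0.052614 + p_d*0.190165] = 0.059409
  V(1,+1) = exp(-r*dt) * [p_u*0.000000 + p_m*0.005031 + p_d*0.052614] = 0.009914
  V(0,+0) = exp(-r*dt) * [p_u*0.009914 + p_m*0.059409 + p_d*0.177275] = 0.063226

Answer: Price = V(0,0) = 0.0632


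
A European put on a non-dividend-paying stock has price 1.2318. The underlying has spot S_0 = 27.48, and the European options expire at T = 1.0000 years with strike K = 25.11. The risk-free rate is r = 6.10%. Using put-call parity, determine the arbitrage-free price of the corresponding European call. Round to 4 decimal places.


Answer: Call price = 5.0877

Derivation:
Put-call parity: C - P = S_0 * exp(-qT) - K * exp(-rT).
S_0 * exp(-qT) = 27.4800 * 1.00000000 = 27.48000000
K * exp(-rT) = 25.1100 * 0.94082324 = 23.62407155
C = P + S*exp(-qT) - K*exp(-rT)
C = 1.2318 + 27.48000000 - 23.62407155 = 5.0877


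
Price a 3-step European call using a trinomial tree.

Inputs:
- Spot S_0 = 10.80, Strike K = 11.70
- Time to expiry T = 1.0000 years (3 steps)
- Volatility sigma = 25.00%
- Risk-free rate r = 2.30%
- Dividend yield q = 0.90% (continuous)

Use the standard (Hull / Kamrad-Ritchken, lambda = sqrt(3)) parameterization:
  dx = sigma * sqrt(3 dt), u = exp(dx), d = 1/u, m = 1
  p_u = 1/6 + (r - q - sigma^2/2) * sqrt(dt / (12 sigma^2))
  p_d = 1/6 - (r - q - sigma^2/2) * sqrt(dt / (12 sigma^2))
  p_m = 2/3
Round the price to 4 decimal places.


Answer: Price = V(0,0) = 0.7936

Derivation:
dt = T/N = 0.333333; dx = sigma*sqrt(3*dt) = 0.250000
u = exp(dx) = 1.284025; d = 1/u = 0.778801
p_u = 0.155167, p_m = 0.666667, p_d = 0.178167
Discount per step: exp(-r*dt) = 0.992363
Stock lattice S(k, j) with j the centered position index:
  k=0: S(0,+0) = 10.8000
  k=1: S(1,-1) = 8.4110; S(1,+0) = 10.8000; S(1,+1) = 13.8675
  k=2: S(2,-2) = 6.5505; S(2,-1) = 8.4110; S(2,+0) = 10.8000; S(2,+1) = 13.8675; S(2,+2) = 17.8062
  k=3: S(3,-3) = 5.1016; S(3,-2) = 6.5505; S(3,-1) = 8.4110; S(3,+0) = 10.8000; S(3,+1) = 13.8675; S(3,+2) = 17.8062; S(3,+3) = 22.8636
Terminal payoffs V(N, j) = max(S_T - K, 0):
  V(3,-3) = 0.000000; V(3,-2) = 0.000000; V(3,-1) = 0.000000; V(3,+0) = 0.000000; V(3,+1) = 2.167475; V(3,+2) = 6.106190; V(3,+3) = 11.163600
Backward induction: V(k, j) = exp(-r*dt) * [p_u * V(k+1, j+1) + p_m * V(k+1, j) + p_d * V(k+1, j-1)]
  V(2,-2) = exp(-r*dt) * [p_u*0.000000 + p_m*0.000000 + p_d*0.000000] = 0.000000
  V(2,-1) = exp(-r*dt) * [p_u*0.000000 + p_m*0.000000 + p_d*0.000000] = 0.000000
  V(2,+0) = exp(-r*dt) * [p_u*2.167475 + p_m*0.000000 + p_d*0.000000] = 0.333751
  V(2,+1) = exp(-r*dt) * [p_u*6.106190 + p_m*2.167475 + p_d*0.000000] = 2.374188
  V(2,+2) = exp(-r*dt) * [p_u*11.163600 + p_m*6.106190 + p_d*2.167475] = 6.141915
  V(1,-1) = exp(-r*dt) * [p_u*0.333751 + p_m*0.000000 + p_d*0.000000] = 0.051392
  V(1,+0) = exp(-r*dt) * [p_u*2.374188 + p_m*0.333751 + p_d*0.000000] = 0.586383
  V(1,+1) = exp(-r*dt) * [p_u*6.141915 + p_m*2.374188 + p_d*0.333751] = 2.575455
  V(0,+0) = exp(-r*dt) * [p_u*2.575455 + p_m*0.586383 + p_d*0.051392] = 0.793595
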